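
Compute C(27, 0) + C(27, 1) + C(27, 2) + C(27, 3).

3304

1 + 27 + 351 + 2925 = 3304.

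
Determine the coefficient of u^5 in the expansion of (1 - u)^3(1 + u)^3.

0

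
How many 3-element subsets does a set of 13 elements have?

C(13,3) = (13·12·11) / 3! = 1716 / 6 = 286.

286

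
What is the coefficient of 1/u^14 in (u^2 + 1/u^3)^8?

General term: C(8,j)·(u^2)^j·(1/u^3)^(8-j), with u-exponent 2j − 3(8−j) = 5j − 24.
Set 5j − 24 = -14: j = 2.
C(8,2) = 28; 1^2 = 1; 1^6 = 1.
Coefficient = 28 · 1 · 1 = 28.

28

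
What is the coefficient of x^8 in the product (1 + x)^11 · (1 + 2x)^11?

Coefficient of x^8 = Σ_{j} C(11,j)·1^j·C(11,8-j)·2^(8-j) for j from 0 to 8.
= 42240 + 464640 + 1626240 + 2439360 + 1742400 + 609840 + 101640 + 7260 + 165 = 7033785.

7033785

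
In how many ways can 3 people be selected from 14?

364

This is C(14,3) = 364.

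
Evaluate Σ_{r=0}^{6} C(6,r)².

Σ C(6,r)² is the coefficient of x^6 in (1+x)^6(1+x)^6 = (1+x)^12, i.e. C(12,6) = 924.

924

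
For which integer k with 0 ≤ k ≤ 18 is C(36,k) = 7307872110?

C(36,k) increases on 0 ≤ k ≤ 18. C(36,15) = 5567902560 and C(36,16) = 7307872110, so k = 16.

16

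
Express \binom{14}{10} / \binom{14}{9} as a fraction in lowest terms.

1/2

C(n,k+1)/C(n,k) = (n−k)/(k+1) = (14−9)/(9+1) = 5/10 = 1/2.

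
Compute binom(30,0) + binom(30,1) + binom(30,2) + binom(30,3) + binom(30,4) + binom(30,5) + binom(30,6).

1 + 30 + 435 + 4060 + 27405 + 142506 + 593775 = 768212.

768212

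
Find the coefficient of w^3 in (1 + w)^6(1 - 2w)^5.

Coefficient of w^3 = Σ_{j} C(6,j)·1^j·C(5,3-j)·(-2)^(3-j) for j from 0 to 3.
= (-80) + 240 + (-150) + 20 = 30.

30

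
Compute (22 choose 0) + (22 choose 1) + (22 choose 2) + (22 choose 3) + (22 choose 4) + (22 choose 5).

1 + 22 + 231 + 1540 + 7315 + 26334 = 35443.

35443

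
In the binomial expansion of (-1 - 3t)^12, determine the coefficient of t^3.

The general term is C(12,j)·(-1)^j·(-3t)^(12-j); the t^3 term has j = 9.
C(12,9) = 220.
Coefficient = C(12,9) · (-1)^9 · (-3)^3 = 220 · (-1) · (-27) = 5940.

5940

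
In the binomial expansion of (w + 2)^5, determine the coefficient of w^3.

40

The general term is C(5,j)·(w)^j·(2)^(5-j); the w^3 term has j = 3.
C(5,3) = 10.
Coefficient = C(5,3) · 2^2 = 10 · 4 = 40.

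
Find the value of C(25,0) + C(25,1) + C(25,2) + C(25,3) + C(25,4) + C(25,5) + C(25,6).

1 + 25 + 300 + 2300 + 12650 + 53130 + 177100 = 245506.

245506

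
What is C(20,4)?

C(20,4) = (20·19·18·17) / 4! = 116280 / 24 = 4845.

4845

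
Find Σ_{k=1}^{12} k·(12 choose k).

24576

Differentiating (1+x)^12 and setting x=1: Σ k·C(12,k) = 12·2^11 = 24576.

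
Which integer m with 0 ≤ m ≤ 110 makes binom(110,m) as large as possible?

55

C(110,m) is maximized at m = 110/2 = 55.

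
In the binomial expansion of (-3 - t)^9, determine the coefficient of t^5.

The general term is C(9,j)·(-3)^j·(-t)^(9-j); the t^5 term has j = 4.
C(9,4) = 126.
Coefficient = C(9,4) · (-3)^4 · (-1)^5 = 126 · 81 · (-1) = -10206.

-10206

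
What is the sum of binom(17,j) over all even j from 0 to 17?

Half of (1+1)^17 + (1−1)^17 gives the even-index sum: 2^16 = 65536.

65536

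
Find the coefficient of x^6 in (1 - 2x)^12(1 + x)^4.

-1496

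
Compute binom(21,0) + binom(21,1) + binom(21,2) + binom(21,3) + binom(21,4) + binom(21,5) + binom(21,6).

82160

1 + 21 + 210 + 1330 + 5985 + 20349 + 54264 = 82160.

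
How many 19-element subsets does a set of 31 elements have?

C(31,19) = C(31,12) by symmetry.
C(31,12) = (31·30·29·28·27·26·25·24·23·22·21·20) / 12! = 67596957267840000 / 479001600 = 141120525.

141120525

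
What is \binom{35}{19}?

C(35,19) = C(35,16) by symmetry.
C(35,16) = (35·34·33·32·31·30·29·28·27·26·25·24·23·22·21·20) / 16! = 84945040381058457600000 / 20922789888000 = 4059928950.

4059928950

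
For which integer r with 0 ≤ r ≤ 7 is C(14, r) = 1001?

4

C(14,r) increases on 0 ≤ r ≤ 7. C(14,3) = 364 and C(14,4) = 1001, so r = 4.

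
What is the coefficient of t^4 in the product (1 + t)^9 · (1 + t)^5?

1001

(1 + t)^9(1 + t)^5 = (1 + t)^14, so the coefficient of t^4 is C(14,4)·1^4 = 1001·1 = 1001.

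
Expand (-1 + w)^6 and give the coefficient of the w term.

The general term is C(6,j)·(-1)^j·(w)^(6-j); the w^1 term has j = 5.
C(6,5) = 6.
Coefficient = C(6,5) · (-1)^5 = 6 · (-1) = -6.

-6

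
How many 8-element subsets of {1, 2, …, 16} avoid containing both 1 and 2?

All 8-subsets: C(16,8) = 12870. Those containing both fixed elements: C(14,6) = 3003.
12870 − 3003 = 9867.

9867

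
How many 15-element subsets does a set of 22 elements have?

170544

C(22,15) = C(22,7) by symmetry.
C(22,7) = (22·21·20·19·18·17·16) / 7! = 859541760 / 5040 = 170544.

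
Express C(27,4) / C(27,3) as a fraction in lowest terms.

6

C(n,k+1)/C(n,k) = (n−k)/(k+1) = (27−3)/(3+1) = 24/4 = 6.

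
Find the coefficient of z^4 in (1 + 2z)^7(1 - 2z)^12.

Coefficient of z^4 = Σ_{j} C(7,j)·2^j·C(12,4-j)·(-2)^(4-j) for j from 0 to 4.
= 7920 + (-24640) + 22176 + (-6720) + 560 = -704.

-704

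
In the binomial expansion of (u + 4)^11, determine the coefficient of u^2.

14417920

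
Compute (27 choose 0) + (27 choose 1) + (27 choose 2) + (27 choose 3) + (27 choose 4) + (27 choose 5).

1 + 27 + 351 + 2925 + 17550 + 80730 = 101584.

101584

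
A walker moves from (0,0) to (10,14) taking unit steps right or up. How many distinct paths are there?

Each path is a sequence of 24 steps with 10 rights: C(24,10) = 1961256.

1961256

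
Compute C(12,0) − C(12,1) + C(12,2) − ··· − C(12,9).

The partial alternating sum Σ_{k=0}^{9} (−1)^k C(12,k) = (−1)^9 C(11,9) = -55.

-55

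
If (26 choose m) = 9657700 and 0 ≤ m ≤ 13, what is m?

C(26,m) increases on 0 ≤ m ≤ 13. C(26,11) = 7726160 and C(26,12) = 9657700, so m = 12.

12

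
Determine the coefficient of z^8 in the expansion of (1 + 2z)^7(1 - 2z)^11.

-39424

Coefficient of z^8 = Σ_{j} C(7,j)·2^j·C(11,8-j)·(-2)^(8-j) for j from 0 to 7.
= 42240 + (-591360) + 2483712 + (-4139520) + 2956800 + (-887040) + 98560 + (-2816) = -39424.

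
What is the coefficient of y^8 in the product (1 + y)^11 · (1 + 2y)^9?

2062329

Coefficient of y^8 = Σ_{j} C(11,j)·1^j·C(9,8-j)·2^(8-j) for j from 0 to 8.
= 2304 + 50688 + 295680 + 665280 + 665280 + 310464 + 66528 + 5940 + 165 = 2062329.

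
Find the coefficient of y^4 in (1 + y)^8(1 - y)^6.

9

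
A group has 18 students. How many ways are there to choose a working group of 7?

31824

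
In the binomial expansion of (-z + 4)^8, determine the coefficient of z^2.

The general term is C(8,j)·(-z)^j·(4)^(8-j); the z^2 term has j = 2.
C(8,2) = 28.
Coefficient = C(8,2) · 4^6 = 28 · 4096 = 114688.

114688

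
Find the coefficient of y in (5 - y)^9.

The general term is C(9,j)·(5)^j·(-y)^(9-j); the y^1 term has j = 8.
C(9,8) = 9.
Coefficient = C(9,8) · 5^8 · (-1)^1 = 9 · 390625 · (-1) = -3515625.

-3515625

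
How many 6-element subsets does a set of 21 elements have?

C(21,6) = (21·20·19·18·17·16) / 6! = 39070080 / 720 = 54264.

54264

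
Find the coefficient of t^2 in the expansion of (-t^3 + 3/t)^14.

General term: C(14,j)·(-t^3)^j·(3/t)^(14-j), with t-exponent 3j − 1(14−j) = 4j − 14.
Set 4j − 14 = 2: j = 4.
C(14,4) = 1001; (-1)^4 = 1; 3^10 = 59049.
Coefficient = 1001 · 1 · 59049 = 59108049.

59108049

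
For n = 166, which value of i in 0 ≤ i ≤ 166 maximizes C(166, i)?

C(166,i) is maximized at i = 166/2 = 83.

83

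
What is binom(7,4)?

C(7,4) = C(7,3) by symmetry.
C(7,3) = (7·6·5) / 3! = 210 / 6 = 35.

35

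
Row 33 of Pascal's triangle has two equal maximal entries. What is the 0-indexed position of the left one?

16

For odd n = 33, C(33,j) peaks at j = (n−1)/2 and (n+1)/2; the lesser is 16.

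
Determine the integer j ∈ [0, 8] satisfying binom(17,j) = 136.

C(17,j) increases on 0 ≤ j ≤ 8. C(17,1) = 17 and C(17,2) = 136, so j = 2.

2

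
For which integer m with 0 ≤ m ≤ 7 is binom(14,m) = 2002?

5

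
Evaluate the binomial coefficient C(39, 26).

8122425444

C(39,26) = C(39,13) by symmetry.
C(39,13) = (39·38·37·36·35·34·33·32·31·30·29·28·27) / 13! = 50578512186237235200 / 6227020800 = 8122425444.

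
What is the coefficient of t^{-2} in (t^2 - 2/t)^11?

42240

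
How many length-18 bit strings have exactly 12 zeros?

18564

Choose the 12 positions: C(18,12) = 18564.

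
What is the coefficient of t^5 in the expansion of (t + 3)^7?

189

The general term is C(7,j)·(t)^j·(3)^(7-j); the t^5 term has j = 5.
C(7,5) = 21.
Coefficient = C(7,5) · 3^2 = 21 · 9 = 189.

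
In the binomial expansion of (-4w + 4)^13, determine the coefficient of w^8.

86369107968

The general term is C(13,j)·(-4w)^j·(4)^(13-j); the w^8 term has j = 8.
C(13,8) = 1287.
Coefficient = C(13,8) · (-4)^8 · 4^5 = 1287 · 65536 · 1024 = 86369107968.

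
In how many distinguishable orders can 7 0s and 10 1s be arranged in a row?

19448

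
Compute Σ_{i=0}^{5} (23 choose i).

1 + 23 + 253 + 1771 + 8855 + 33649 = 44552.

44552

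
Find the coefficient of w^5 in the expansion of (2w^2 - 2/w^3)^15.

General term: C(15,j)·(2w^2)^j·(-2/w^3)^(15-j), with w-exponent 2j − 3(15−j) = 5j − 45.
Set 5j − 45 = 5: j = 10.
C(15,10) = 3003; 2^10 = 1024; (-2)^5 = -32.
Coefficient = 3003 · 1024 · (-32) = -98402304.

-98402304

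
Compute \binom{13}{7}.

1716

C(13,7) = C(13,6) by symmetry.
C(13,6) = (13·12·11·10·9·8) / 6! = 1235520 / 720 = 1716.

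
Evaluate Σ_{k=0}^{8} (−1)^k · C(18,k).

24310

The partial alternating sum Σ_{k=0}^{8} (−1)^k C(18,k) = (−1)^8 C(17,8) = 24310.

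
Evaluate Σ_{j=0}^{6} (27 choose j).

397594

1 + 27 + 351 + 2925 + 17550 + 80730 + 296010 = 397594.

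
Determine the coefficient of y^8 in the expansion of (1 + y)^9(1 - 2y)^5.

321

Coefficient of y^8 = Σ_{j} C(9,j)·1^j·C(5,8-j)·(-2)^(8-j) for j from 3 to 8.
= (-2688) + 10080 + (-10080) + 3360 + (-360) + 9 = 321.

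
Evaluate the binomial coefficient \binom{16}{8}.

C(16,8) = (16·15·14·13·12·11·10·9) / 8! = 518918400 / 40320 = 12870.

12870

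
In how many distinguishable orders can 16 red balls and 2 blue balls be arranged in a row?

Choose positions for the red balls: C(18,16) = 153.

153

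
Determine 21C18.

C(21,18) = C(21,3) by symmetry.
C(21,3) = (21·20·19) / 3! = 7980 / 6 = 1330.

1330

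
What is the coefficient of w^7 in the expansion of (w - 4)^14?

-56229888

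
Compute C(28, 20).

3108105

C(28,20) = C(28,8) by symmetry.
C(28,8) = (28·27·26·25·24·23·22·21) / 8! = 125318793600 / 40320 = 3108105.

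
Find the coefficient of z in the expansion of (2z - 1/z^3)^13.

General term: C(13,j)·(2z)^j·(-1/z^3)^(13-j), with z-exponent 1j − 3(13−j) = 4j − 39.
Set 4j − 39 = 1: j = 10.
C(13,10) = 286; 2^10 = 1024; (-1)^3 = -1.
Coefficient = 286 · 1024 · (-1) = -292864.

-292864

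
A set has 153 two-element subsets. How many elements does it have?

18

n(n−1)/2 = 153 ⇒ n(n−1) = 306. Since 18·17 = 306, n = 18.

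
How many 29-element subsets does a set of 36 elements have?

8347680

C(36,29) = C(36,7) by symmetry.
C(36,7) = (36·35·34·33·32·31·30) / 7! = 42072307200 / 5040 = 8347680.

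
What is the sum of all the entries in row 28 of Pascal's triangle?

268435456

Setting x = 1 in (1+x)^28 gives Σ C(28,i) = 2^28 = 268435456.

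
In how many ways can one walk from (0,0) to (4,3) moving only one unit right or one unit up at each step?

35

Each path is a sequence of 7 steps with 4 rights: C(7,4) = 35.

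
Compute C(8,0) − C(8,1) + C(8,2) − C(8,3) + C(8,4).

The partial alternating sum Σ_{k=0}^{4} (−1)^k C(8,k) = (−1)^4 C(7,4) = 35.

35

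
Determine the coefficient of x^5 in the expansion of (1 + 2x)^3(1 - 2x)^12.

3168

Coefficient of x^5 = Σ_{j} C(3,j)·2^j·C(12,5-j)·(-2)^(5-j) for j from 0 to 3.
= (-25344) + 47520 + (-21120) + 2112 = 3168.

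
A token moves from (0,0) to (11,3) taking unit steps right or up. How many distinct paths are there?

Each path is a sequence of 14 steps with 11 rights: C(14,11) = 364.

364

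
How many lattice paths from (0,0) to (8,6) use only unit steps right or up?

3003

Each path is a sequence of 14 steps with 8 rights: C(14,8) = 3003.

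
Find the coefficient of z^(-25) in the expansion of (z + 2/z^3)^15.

3075072

General term: C(15,j)·(z)^j·(2/z^3)^(15-j), with z-exponent 1j − 3(15−j) = 4j − 45.
Set 4j − 45 = -25: j = 5.
C(15,5) = 3003; 1^5 = 1; 2^10 = 1024.
Coefficient = 3003 · 1 · 1024 = 3075072.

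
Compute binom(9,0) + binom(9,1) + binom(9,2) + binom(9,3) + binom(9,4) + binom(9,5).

1 + 9 + 36 + 84 + 126 + 126 = 382.

382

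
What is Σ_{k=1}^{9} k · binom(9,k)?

Differentiating (1+x)^9 and setting x=1: Σ k·C(9,k) = 9·2^8 = 2304.

2304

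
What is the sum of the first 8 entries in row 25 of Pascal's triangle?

1 + 25 + 300 + 2300 + 12650 + 53130 + 177100 + 480700 = 726206.

726206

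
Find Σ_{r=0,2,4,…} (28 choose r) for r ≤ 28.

Half of (1+1)^28 + (1−1)^28 gives the even-index sum: 2^27 = 134217728.

134217728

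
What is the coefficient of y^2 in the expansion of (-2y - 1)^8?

112

The general term is C(8,j)·(-2y)^j·(-1)^(8-j); the y^2 term has j = 2.
C(8,2) = 28.
Coefficient = C(8,2) · (-2)^2 = 28 · 4 = 112.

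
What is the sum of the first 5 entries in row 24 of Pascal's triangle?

12951

1 + 24 + 276 + 2024 + 10626 = 12951.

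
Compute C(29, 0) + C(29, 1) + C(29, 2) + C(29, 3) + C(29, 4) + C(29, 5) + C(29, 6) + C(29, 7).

2182396

1 + 29 + 406 + 3654 + 23751 + 118755 + 475020 + 1560780 = 2182396.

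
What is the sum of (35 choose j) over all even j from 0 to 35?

17179869184

Even-j terms of row 35 sum to 2^34 = 17179869184.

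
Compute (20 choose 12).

125970

C(20,12) = C(20,8) by symmetry.
C(20,8) = (20·19·18·17·16·15·14·13) / 8! = 5079110400 / 40320 = 125970.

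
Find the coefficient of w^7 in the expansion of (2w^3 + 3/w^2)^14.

960740352

General term: C(14,j)·(2w^3)^j·(3/w^2)^(14-j), with w-exponent 3j − 2(14−j) = 5j − 28.
Set 5j − 28 = 7: j = 7.
C(14,7) = 3432; 2^7 = 128; 3^7 = 2187.
Coefficient = 3432 · 128 · 2187 = 960740352.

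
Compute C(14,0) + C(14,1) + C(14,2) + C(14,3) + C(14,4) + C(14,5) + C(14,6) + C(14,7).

1 + 14 + 91 + 364 + 1001 + 2002 + 3003 + 3432 = 9908.

9908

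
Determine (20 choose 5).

15504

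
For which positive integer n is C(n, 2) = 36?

9

n(n−1)/2 = 36 ⇒ n(n−1) = 72. Since 9·8 = 72, n = 9.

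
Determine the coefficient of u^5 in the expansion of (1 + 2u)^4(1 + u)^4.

Coefficient of u^5 = Σ_{j} C(4,j)·2^j·C(4,5-j)·1^(5-j) for j from 1 to 4.
= 8 + 96 + 192 + 64 = 360.

360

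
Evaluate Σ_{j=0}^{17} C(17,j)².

2333606220

By Vandermonde's identity, Σ C(17,j)² = C(34,17) = 2333606220.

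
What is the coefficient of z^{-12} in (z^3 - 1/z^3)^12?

495

General term: C(12,j)·(z^3)^j·(-1/z^3)^(12-j), with z-exponent 3j − 3(12−j) = 6j − 36.
Set 6j − 36 = -12: j = 4.
C(12,4) = 495; 1^4 = 1; (-1)^8 = 1.
Coefficient = 495 · 1 · 1 = 495.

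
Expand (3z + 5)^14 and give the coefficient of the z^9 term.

123141768750

The general term is C(14,j)·(3z)^j·(5)^(14-j); the z^9 term has j = 9.
C(14,9) = 2002.
Coefficient = C(14,9) · 3^9 · 5^5 = 2002 · 19683 · 3125 = 123141768750.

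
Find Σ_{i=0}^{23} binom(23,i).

8388608

The entries of row 23 sum to 2^23 = 8388608.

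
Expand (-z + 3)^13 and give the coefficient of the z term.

-6908733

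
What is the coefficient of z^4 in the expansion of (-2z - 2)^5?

-160

The general term is C(5,j)·(-2z)^j·(-2)^(5-j); the z^4 term has j = 4.
C(5,4) = 5.
Coefficient = C(5,4) · (-2)^4 · (-2)^1 = 5 · 16 · (-2) = -160.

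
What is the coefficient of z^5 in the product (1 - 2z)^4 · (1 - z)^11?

-8998

Coefficient of z^5 = Σ_{j} C(4,j)·(-2)^j·C(11,5-j)·(-1)^(5-j) for j from 0 to 4.
= (-462) + (-2640) + (-3960) + (-1760) + (-176) = -8998.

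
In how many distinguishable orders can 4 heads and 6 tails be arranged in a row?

210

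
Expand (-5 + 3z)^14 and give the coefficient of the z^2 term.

The general term is C(14,j)·(-5)^j·(3z)^(14-j); the z^2 term has j = 12.
C(14,12) = 91.
Coefficient = C(14,12) · (-5)^12 · 3^2 = 91 · 244140625 · 9 = 199951171875.

199951171875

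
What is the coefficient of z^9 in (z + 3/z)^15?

12285

General term: C(15,j)·(z)^j·(3/z)^(15-j), with z-exponent 1j − 1(15−j) = 2j − 15.
Set 2j − 15 = 9: j = 12.
C(15,12) = 455; 1^12 = 1; 3^3 = 27.
Coefficient = 455 · 1 · 27 = 12285.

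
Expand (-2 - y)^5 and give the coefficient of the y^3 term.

-40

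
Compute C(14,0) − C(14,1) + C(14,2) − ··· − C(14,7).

-1716

The partial alternating sum Σ_{k=0}^{7} (−1)^k C(14,k) = (−1)^7 C(13,7) = -1716.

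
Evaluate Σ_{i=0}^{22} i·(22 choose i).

Differentiating (1+x)^22 and setting x=1: Σ i·C(22,i) = 22·2^21 = 46137344.

46137344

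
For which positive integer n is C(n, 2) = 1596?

n(n−1)/2 = 1596 ⇒ n(n−1) = 3192. Since 57·56 = 3192, n = 57.

57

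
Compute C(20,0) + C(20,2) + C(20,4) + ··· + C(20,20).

524288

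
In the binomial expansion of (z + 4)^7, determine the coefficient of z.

28672

The general term is C(7,j)·(z)^j·(4)^(7-j); the z^1 term has j = 1.
C(7,1) = 7.
Coefficient = C(7,1) · 4^6 = 7 · 4096 = 28672.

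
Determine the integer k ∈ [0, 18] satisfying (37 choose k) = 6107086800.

14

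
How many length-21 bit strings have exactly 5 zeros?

20349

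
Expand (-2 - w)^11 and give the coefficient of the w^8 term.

-1320

The general term is C(11,j)·(-2)^j·(-w)^(11-j); the w^8 term has j = 3.
C(11,3) = 165.
Coefficient = C(11,3) · (-2)^3 = 165 · (-8) = -1320.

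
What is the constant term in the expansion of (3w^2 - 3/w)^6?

10935

General term: C(6,j)·(3w^2)^j·(-3/w)^(6-j), with w-exponent 2j − 1(6−j) = 3j − 6.
Set 3j − 6 = 0: j = 2.
C(6,2) = 15; 3^2 = 9; (-3)^4 = 81.
Coefficient = 15 · 9 · 81 = 10935.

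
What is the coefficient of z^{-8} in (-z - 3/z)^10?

General term: C(10,j)·(-z)^j·(-3/z)^(10-j), with z-exponent 1j − 1(10−j) = 2j − 10.
Set 2j − 10 = -8: j = 1.
C(10,1) = 10; (-1)^1 = -1; (-3)^9 = -19683.
Coefficient = 10 · (-1) · (-19683) = 196830.

196830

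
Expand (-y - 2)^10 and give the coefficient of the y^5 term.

8064

The general term is C(10,j)·(-y)^j·(-2)^(10-j); the y^5 term has j = 5.
C(10,5) = 252.
Coefficient = C(10,5) · (-1)^5 · (-2)^5 = 252 · (-1) · (-32) = 8064.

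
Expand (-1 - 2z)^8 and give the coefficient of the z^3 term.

448

The general term is C(8,j)·(-1)^j·(-2z)^(8-j); the z^3 term has j = 5.
C(8,5) = 56.
Coefficient = C(8,5) · (-1)^5 · (-2)^3 = 56 · (-1) · (-8) = 448.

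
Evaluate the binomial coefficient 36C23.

2310789600

C(36,23) = C(36,13) by symmetry.
C(36,13) = (36·35·34·33·32·31·30·29·28·27·26·25·24) / 13! = 14389334903623680000 / 6227020800 = 2310789600.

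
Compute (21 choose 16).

C(21,16) = C(21,5) by symmetry.
C(21,5) = (21·20·19·18·17) / 5! = 2441880 / 120 = 20349.

20349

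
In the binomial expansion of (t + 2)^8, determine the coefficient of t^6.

112

The general term is C(8,j)·(t)^j·(2)^(8-j); the t^6 term has j = 6.
C(8,6) = 28.
Coefficient = C(8,6) · 2^2 = 28 · 4 = 112.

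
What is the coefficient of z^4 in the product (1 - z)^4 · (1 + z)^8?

Coefficient of z^4 = Σ_{j} C(4,j)·(-1)^j·C(8,4-j)·1^(4-j) for j from 0 to 4.
= 70 + (-224) + 168 + (-32) + 1 = -17.

-17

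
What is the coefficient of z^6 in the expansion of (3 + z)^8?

252

The general term is C(8,j)·(3)^j·(z)^(8-j); the z^6 term has j = 2.
C(8,2) = 28.
Coefficient = C(8,2) · 3^2 = 28 · 9 = 252.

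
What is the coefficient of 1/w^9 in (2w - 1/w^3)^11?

-29568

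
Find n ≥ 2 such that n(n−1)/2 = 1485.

n(n−1)/2 = 1485 ⇒ n(n−1) = 2970. Since 55·54 = 2970, n = 55.

55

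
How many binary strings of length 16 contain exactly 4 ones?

Choose the 4 positions: C(16,4) = 1820.

1820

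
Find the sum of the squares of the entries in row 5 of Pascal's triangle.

252

By Vandermonde's identity, Σ C(5,k)² = C(10,5) = 252.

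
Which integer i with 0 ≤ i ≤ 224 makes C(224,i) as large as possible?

C(224,i) is maximized at i = 224/2 = 112.

112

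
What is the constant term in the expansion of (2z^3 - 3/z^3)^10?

-1959552

General term: C(10,j)·(2z^3)^j·(-3/z^3)^(10-j), with z-exponent 3j − 3(10−j) = 6j − 30.
Set 6j − 30 = 0: j = 5.
C(10,5) = 252; 2^5 = 32; (-3)^5 = -243.
Coefficient = 252 · 32 · (-243) = -1959552.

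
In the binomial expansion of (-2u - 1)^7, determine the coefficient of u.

-14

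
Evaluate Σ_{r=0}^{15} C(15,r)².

155117520

By Vandermonde's identity, Σ C(15,r)² = C(30,15) = 155117520.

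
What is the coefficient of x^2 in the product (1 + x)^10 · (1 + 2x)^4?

Coefficient of x^2 = Σ_{j} C(10,j)·1^j·C(4,2-j)·2^(2-j) for j from 0 to 2.
= 24 + 80 + 45 = 149.

149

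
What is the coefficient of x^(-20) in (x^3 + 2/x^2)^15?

General term: C(15,j)·(x^3)^j·(2/x^2)^(15-j), with x-exponent 3j − 2(15−j) = 5j − 30.
Set 5j − 30 = -20: j = 2.
C(15,2) = 105; 1^2 = 1; 2^13 = 8192.
Coefficient = 105 · 1 · 8192 = 860160.

860160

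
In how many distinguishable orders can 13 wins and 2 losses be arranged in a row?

105

Choose positions for the wins: C(15,13) = 105.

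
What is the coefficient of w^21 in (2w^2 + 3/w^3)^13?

159744

General term: C(13,j)·(2w^2)^j·(3/w^3)^(13-j), with w-exponent 2j − 3(13−j) = 5j − 39.
Set 5j − 39 = 21: j = 12.
C(13,12) = 13; 2^12 = 4096; 3^1 = 3.
Coefficient = 13 · 4096 · 3 = 159744.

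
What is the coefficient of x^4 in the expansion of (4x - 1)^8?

The general term is C(8,j)·(4x)^j·(-1)^(8-j); the x^4 term has j = 4.
C(8,4) = 70.
Coefficient = C(8,4) · 4^4 = 70 · 256 = 17920.

17920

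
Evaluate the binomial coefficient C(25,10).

3268760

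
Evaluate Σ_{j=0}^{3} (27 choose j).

1 + 27 + 351 + 2925 = 3304.

3304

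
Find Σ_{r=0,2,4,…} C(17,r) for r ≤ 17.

Half of (1+1)^17 + (1−1)^17 gives the even-index sum: 2^16 = 65536.

65536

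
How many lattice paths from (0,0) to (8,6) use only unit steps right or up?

3003

Each path is a sequence of 14 steps with 8 rights: C(14,8) = 3003.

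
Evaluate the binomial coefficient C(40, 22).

113380261800

C(40,22) = C(40,18) by symmetry.
C(40,18) = (40·39·38·37·36·35·34·33·32·31·30·29·28·27·26·25·24·23) / 18! = 725902806896876799590400000 / 6402373705728000 = 113380261800.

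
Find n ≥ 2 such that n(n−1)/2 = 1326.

52

n(n−1)/2 = 1326 ⇒ n(n−1) = 2652. Since 52·51 = 2652, n = 52.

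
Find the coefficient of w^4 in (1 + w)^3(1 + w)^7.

(1 + w)^3(1 + w)^7 = (1 + w)^10, so the coefficient of w^4 is C(10,4)·1^4 = 210·1 = 210.

210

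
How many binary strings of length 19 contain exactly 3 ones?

Choose the 3 positions: C(19,3) = 969.

969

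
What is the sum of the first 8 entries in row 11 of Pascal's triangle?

1 + 11 + 55 + 165 + 330 + 462 + 462 + 330 = 1816.

1816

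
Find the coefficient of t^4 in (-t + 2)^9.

The general term is C(9,j)·(-t)^j·(2)^(9-j); the t^4 term has j = 4.
C(9,4) = 126.
Coefficient = C(9,4) · 2^5 = 126 · 32 = 4032.

4032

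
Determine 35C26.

70607460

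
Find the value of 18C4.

3060

C(18,4) = (18·17·16·15) / 4! = 73440 / 24 = 3060.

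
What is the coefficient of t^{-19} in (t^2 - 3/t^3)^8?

General term: C(8,j)·(t^2)^j·(-3/t^3)^(8-j), with t-exponent 2j − 3(8−j) = 5j − 24.
Set 5j − 24 = -19: j = 1.
C(8,1) = 8; 1^1 = 1; (-3)^7 = -2187.
Coefficient = 8 · 1 · (-2187) = -17496.

-17496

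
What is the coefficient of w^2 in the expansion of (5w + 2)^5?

2000

The general term is C(5,j)·(5w)^j·(2)^(5-j); the w^2 term has j = 2.
C(5,2) = 10.
Coefficient = C(5,2) · 5^2 · 2^3 = 10 · 25 · 8 = 2000.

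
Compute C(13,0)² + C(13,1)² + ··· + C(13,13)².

Σ C(13,k)² is the coefficient of x^13 in (1+x)^13(1+x)^13 = (1+x)^26, i.e. C(26,13) = 10400600.

10400600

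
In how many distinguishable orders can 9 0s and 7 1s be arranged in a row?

11440

Choose positions for the 0s: C(16,9) = 11440.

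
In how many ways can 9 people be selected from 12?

220

This is C(12,9) = 220.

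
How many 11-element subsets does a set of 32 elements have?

129024480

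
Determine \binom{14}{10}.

1001

C(14,10) = C(14,4) by symmetry.
C(14,4) = (14·13·12·11) / 4! = 24024 / 24 = 1001.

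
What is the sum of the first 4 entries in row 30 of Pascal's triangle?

4526

1 + 30 + 435 + 4060 = 4526.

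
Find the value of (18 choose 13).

8568

C(18,13) = C(18,5) by symmetry.
C(18,5) = (18·17·16·15·14) / 5! = 1028160 / 120 = 8568.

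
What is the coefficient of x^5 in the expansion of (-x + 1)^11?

-462

The general term is C(11,j)·(-x)^j·(1)^(11-j); the x^5 term has j = 5.
C(11,5) = 462.
Coefficient = C(11,5) · (-1)^5 = 462 · (-1) = -462.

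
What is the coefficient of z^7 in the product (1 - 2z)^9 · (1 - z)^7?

Coefficient of z^7 = Σ_{j} C(9,j)·(-2)^j·C(7,7-j)·(-1)^(7-j) for j from 0 to 7.
= (-1) + (-126) + (-3024) + (-23520) + (-70560) + (-84672) + (-37632) + (-4608) = -224143.

-224143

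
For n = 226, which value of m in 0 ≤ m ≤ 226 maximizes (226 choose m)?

C(226,m) is maximized at m = 226/2 = 113.

113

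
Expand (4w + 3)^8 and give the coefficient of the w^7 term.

393216

The general term is C(8,j)·(4w)^j·(3)^(8-j); the w^7 term has j = 7.
C(8,7) = 8.
Coefficient = C(8,7) · 4^7 · 3^1 = 8 · 16384 · 3 = 393216.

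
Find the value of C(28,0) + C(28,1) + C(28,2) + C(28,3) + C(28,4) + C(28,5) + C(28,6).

499178

1 + 28 + 378 + 3276 + 20475 + 98280 + 376740 = 499178.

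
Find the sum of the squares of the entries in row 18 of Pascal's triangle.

Σ C(18,r)² is the coefficient of x^18 in (1+x)^18(1+x)^18 = (1+x)^36, i.e. C(36,18) = 9075135300.

9075135300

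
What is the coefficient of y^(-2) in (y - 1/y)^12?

-792

General term: C(12,j)·(y)^j·(-1/y)^(12-j), with y-exponent 1j − 1(12−j) = 2j − 12.
Set 2j − 12 = -2: j = 5.
C(12,5) = 792; 1^5 = 1; (-1)^7 = -1.
Coefficient = 792 · 1 · (-1) = -792.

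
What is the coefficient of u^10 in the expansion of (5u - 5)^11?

-537109375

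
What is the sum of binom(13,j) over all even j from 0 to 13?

4096

Even-j terms of row 13 sum to 2^12 = 4096.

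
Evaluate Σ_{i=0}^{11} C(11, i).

The entries of row 11 sum to 2^11 = 2048.

2048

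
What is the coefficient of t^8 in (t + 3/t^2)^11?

General term: C(11,j)·(t)^j·(3/t^2)^(11-j), with t-exponent 1j − 2(11−j) = 3j − 22.
Set 3j − 22 = 8: j = 10.
C(11,10) = 11; 1^10 = 1; 3^1 = 3.
Coefficient = 11 · 1 · 3 = 33.

33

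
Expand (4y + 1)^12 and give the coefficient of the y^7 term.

The general term is C(12,j)·(4y)^j·(1)^(12-j); the y^7 term has j = 7.
C(12,7) = 792.
Coefficient = C(12,7) · 4^7 = 792 · 16384 = 12976128.

12976128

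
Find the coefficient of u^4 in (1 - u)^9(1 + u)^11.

27

Coefficient of u^4 = Σ_{j} C(9,j)·(-1)^j·C(11,4-j)·1^(4-j) for j from 0 to 4.
= 330 + (-1485) + 1980 + (-924) + 126 = 27.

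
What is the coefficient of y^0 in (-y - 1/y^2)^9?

-84

General term: C(9,j)·(-y)^j·(-1/y^2)^(9-j), with y-exponent 1j − 2(9−j) = 3j − 18.
Set 3j − 18 = 0: j = 6.
C(9,6) = 84; (-1)^6 = 1; (-1)^3 = -1.
Coefficient = 84 · 1 · (-1) = -84.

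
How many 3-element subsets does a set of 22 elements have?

C(22,3) = (22·21·20) / 3! = 9240 / 6 = 1540.

1540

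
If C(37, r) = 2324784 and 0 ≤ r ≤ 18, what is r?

6

C(37,r) increases on 0 ≤ r ≤ 18. C(37,5) = 435897 and C(37,6) = 2324784, so r = 6.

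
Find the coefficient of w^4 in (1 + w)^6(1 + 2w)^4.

Coefficient of w^4 = Σ_{j} C(6,j)·1^j·C(4,4-j)·2^(4-j) for j from 0 to 4.
= 16 + 192 + 360 + 160 + 15 = 743.

743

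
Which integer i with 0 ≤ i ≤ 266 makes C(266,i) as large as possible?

133

C(266,i) is maximized at i = 266/2 = 133.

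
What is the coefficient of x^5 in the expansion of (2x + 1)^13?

The general term is C(13,j)·(2x)^j·(1)^(13-j); the x^5 term has j = 5.
C(13,5) = 1287.
Coefficient = C(13,5) · 2^5 = 1287 · 32 = 41184.

41184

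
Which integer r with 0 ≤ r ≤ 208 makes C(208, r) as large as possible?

104

C(208,r) is maximized at r = 208/2 = 104.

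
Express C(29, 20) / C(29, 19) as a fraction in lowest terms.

1/2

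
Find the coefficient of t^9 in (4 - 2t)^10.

-20480

The general term is C(10,j)·(4)^j·(-2t)^(10-j); the t^9 term has j = 1.
C(10,1) = 10.
Coefficient = C(10,1) · 4^1 · (-2)^9 = 10 · 4 · (-512) = -20480.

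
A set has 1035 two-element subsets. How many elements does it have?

46

n(n−1)/2 = 1035 ⇒ n(n−1) = 2070. Since 46·45 = 2070, n = 46.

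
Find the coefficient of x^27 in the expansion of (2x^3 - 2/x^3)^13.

638976

General term: C(13,j)·(2x^3)^j·(-2/x^3)^(13-j), with x-exponent 3j − 3(13−j) = 6j − 39.
Set 6j − 39 = 27: j = 11.
C(13,11) = 78; 2^11 = 2048; (-2)^2 = 4.
Coefficient = 78 · 2048 · 4 = 638976.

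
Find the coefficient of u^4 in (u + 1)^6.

The general term is C(6,j)·(u)^j·(1)^(6-j); the u^4 term has j = 4.
C(6,4) = 15.
Coefficient = C(6,4) = 15.

15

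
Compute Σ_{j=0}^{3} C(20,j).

1 + 20 + 190 + 1140 = 1351.

1351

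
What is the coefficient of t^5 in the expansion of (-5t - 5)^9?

-246093750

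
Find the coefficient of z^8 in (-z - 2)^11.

-1320

The general term is C(11,j)·(-z)^j·(-2)^(11-j); the z^8 term has j = 8.
C(11,8) = 165.
Coefficient = C(11,8) · (-2)^3 = 165 · (-8) = -1320.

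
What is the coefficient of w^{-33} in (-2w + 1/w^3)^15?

-3640

General term: C(15,j)·(-2w)^j·(1/w^3)^(15-j), with w-exponent 1j − 3(15−j) = 4j − 45.
Set 4j − 45 = -33: j = 3.
C(15,3) = 455; (-2)^3 = -8; 1^12 = 1.
Coefficient = 455 · (-8) · 1 = -3640.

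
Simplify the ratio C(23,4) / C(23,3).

C(n,k+1)/C(n,k) = (n−k)/(k+1) = (23−3)/(3+1) = 20/4 = 5.

5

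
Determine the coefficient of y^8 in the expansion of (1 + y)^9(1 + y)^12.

Coefficient of y^8 = Σ_{j} C(9,j)·C(12,8-j) for j from 0 to 8.
= 495 + 7128 + 33264 + 66528 + 62370 + 27720 + 5544 + 432 + 9 = 203490.

203490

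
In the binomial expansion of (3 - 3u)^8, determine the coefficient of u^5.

The general term is C(8,j)·(3)^j·(-3u)^(8-j); the u^5 term has j = 3.
C(8,3) = 56.
Coefficient = C(8,3) · 3^3 · (-3)^5 = 56 · 27 · (-243) = -367416.

-367416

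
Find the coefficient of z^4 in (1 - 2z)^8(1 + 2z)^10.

Coefficient of z^4 = Σ_{j} C(8,j)·(-2)^j·C(10,4-j)·2^(4-j) for j from 0 to 4.
= 3360 + (-15360) + 20160 + (-8960) + 1120 = 320.

320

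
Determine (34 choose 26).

C(34,26) = C(34,8) by symmetry.
C(34,8) = (34·33·32·31·30·29·28·27) / 8! = 732058145280 / 40320 = 18156204.

18156204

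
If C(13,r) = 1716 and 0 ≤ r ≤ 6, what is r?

C(13,r) increases on 0 ≤ r ≤ 6. C(13,5) = 1287 and C(13,6) = 1716, so r = 6.

6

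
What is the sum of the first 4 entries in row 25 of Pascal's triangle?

2626

1 + 25 + 300 + 2300 = 2626.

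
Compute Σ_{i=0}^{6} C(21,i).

82160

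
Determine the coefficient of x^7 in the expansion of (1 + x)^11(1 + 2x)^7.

272422

Coefficient of x^7 = Σ_{j} C(11,j)·1^j·C(7,7-j)·2^(7-j) for j from 0 to 7.
= 128 + 4928 + 36960 + 92400 + 92400 + 38808 + 6468 + 330 = 272422.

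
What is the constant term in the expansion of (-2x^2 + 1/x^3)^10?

13440

General term: C(10,j)·(-2x^2)^j·(1/x^3)^(10-j), with x-exponent 2j − 3(10−j) = 5j − 30.
Set 5j − 30 = 0: j = 6.
C(10,6) = 210; (-2)^6 = 64; 1^4 = 1.
Coefficient = 210 · 64 · 1 = 13440.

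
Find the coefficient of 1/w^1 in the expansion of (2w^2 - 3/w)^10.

-2099520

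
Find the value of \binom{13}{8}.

1287

C(13,8) = C(13,5) by symmetry.
C(13,5) = (13·12·11·10·9) / 5! = 154440 / 120 = 1287.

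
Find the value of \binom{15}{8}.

C(15,8) = C(15,7) by symmetry.
C(15,7) = (15·14·13·12·11·10·9) / 7! = 32432400 / 5040 = 6435.

6435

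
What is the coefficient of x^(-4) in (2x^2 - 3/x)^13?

135104112

General term: C(13,j)·(2x^2)^j·(-3/x)^(13-j), with x-exponent 2j − 1(13−j) = 3j − 13.
Set 3j − 13 = -4: j = 3.
C(13,3) = 286; 2^3 = 8; (-3)^10 = 59049.
Coefficient = 286 · 8 · 59049 = 135104112.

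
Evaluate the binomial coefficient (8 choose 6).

C(8,6) = C(8,2) by symmetry.
C(8,2) = (8·7) / 2! = 56 / 2 = 28.

28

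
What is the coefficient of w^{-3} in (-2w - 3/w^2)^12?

24634368

General term: C(12,j)·(-2w)^j·(-3/w^2)^(12-j), with w-exponent 1j − 2(12−j) = 3j − 24.
Set 3j − 24 = -3: j = 7.
C(12,7) = 792; (-2)^7 = -128; (-3)^5 = -243.
Coefficient = 792 · (-128) · (-243) = 24634368.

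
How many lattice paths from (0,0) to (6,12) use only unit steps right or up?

Each path is a sequence of 18 steps with 6 rights: C(18,6) = 18564.

18564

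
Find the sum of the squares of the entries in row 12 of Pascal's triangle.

2704156

By Vandermonde's identity, Σ C(12,r)² = C(24,12) = 2704156.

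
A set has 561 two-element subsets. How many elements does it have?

n(n−1)/2 = 561 ⇒ n(n−1) = 1122. Since 34·33 = 1122, n = 34.

34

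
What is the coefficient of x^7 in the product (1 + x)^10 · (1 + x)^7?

19448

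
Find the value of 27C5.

80730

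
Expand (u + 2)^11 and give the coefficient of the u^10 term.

The general term is C(11,j)·(u)^j·(2)^(11-j); the u^10 term has j = 10.
C(11,10) = 11.
Coefficient = C(11,10) · 2^1 = 11 · 2 = 22.

22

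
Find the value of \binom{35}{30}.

324632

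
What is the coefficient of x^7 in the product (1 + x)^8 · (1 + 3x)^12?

Coefficient of x^7 = Σ_{j} C(8,j)·1^j·C(12,7-j)·3^(7-j) for j from 0 to 7.
= 1732104 + 5388768 + 5388768 + 2245320 + 415800 + 33264 + 1008 + 8 = 15205040.

15205040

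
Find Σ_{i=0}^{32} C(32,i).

4294967296

The entries of row 32 sum to 2^32 = 4294967296.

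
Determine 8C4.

70

C(8,4) = (8·7·6·5) / 4! = 1680 / 24 = 70.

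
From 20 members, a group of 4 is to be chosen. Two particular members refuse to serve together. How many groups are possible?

All 4-subsets: C(20,4) = 4845. Those containing both fixed elements: C(18,2) = 153.
4845 − 153 = 4692.

4692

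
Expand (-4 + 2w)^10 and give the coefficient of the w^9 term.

The general term is C(10,j)·(-4)^j·(2w)^(10-j); the w^9 term has j = 1.
C(10,1) = 10.
Coefficient = C(10,1) · (-4)^1 · 2^9 = 10 · (-4) · 512 = -20480.

-20480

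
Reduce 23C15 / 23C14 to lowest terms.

3/5

C(n,k+1)/C(n,k) = (n−k)/(k+1) = (23−14)/(14+1) = 9/15 = 3/5.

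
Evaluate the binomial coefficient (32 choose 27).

201376

C(32,27) = C(32,5) by symmetry.
C(32,5) = (32·31·30·29·28) / 5! = 24165120 / 120 = 201376.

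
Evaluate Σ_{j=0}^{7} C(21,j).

1 + 21 + 210 + 1330 + 5985 + 20349 + 54264 + 116280 = 198440.

198440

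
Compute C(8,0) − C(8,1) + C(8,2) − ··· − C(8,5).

-21

The partial alternating sum Σ_{k=0}^{5} (−1)^k C(8,k) = (−1)^5 C(7,5) = -21.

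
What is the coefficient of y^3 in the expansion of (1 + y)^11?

The general term is C(11,j)·(1)^j·(y)^(11-j); the y^3 term has j = 8.
C(11,8) = 165.
Coefficient = C(11,8) = 165.

165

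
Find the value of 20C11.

167960

C(20,11) = C(20,9) by symmetry.
C(20,9) = (20·19·18·17·16·15·14·13·12) / 9! = 60949324800 / 362880 = 167960.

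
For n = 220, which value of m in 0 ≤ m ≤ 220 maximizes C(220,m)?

C(220,m) is maximized at m = 220/2 = 110.

110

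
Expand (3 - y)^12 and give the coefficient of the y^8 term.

The general term is C(12,j)·(3)^j·(-y)^(12-j); the y^8 term has j = 4.
C(12,4) = 495.
Coefficient = C(12,4) · 3^4 = 495 · 81 = 40095.

40095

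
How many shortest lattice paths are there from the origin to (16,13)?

Each path is a sequence of 29 steps with 16 rights: C(29,16) = 67863915.

67863915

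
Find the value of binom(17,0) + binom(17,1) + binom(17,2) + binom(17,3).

834

1 + 17 + 136 + 680 = 834.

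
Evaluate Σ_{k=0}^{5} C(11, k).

1024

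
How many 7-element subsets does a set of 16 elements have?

11440

C(16,7) = (16·15·14·13·12·11·10) / 7! = 57657600 / 5040 = 11440.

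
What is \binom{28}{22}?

C(28,22) = C(28,6) by symmetry.
C(28,6) = (28·27·26·25·24·23) / 6! = 271252800 / 720 = 376740.

376740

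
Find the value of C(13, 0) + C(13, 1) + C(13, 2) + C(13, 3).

1 + 13 + 78 + 286 = 378.

378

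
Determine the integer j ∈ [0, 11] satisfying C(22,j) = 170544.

C(22,j) increases on 0 ≤ j ≤ 11. C(22,6) = 74613 and C(22,7) = 170544, so j = 7.

7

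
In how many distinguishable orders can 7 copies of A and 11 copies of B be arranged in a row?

Choose positions for the A's: C(18,7) = 31824.

31824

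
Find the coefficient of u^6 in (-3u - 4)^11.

-344881152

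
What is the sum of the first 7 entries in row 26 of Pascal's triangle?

313912

1 + 26 + 325 + 2600 + 14950 + 65780 + 230230 = 313912.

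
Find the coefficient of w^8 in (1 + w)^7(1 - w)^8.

35

Coefficient of w^8 = Σ_{j} C(7,j)·1^j·C(8,8-j)·(-1)^(8-j) for j from 0 to 7.
= 1 + (-56) + 588 + (-1960) + 2450 + (-1176) + 196 + (-8) = 35.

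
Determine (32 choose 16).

601080390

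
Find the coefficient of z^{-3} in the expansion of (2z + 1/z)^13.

41184

General term: C(13,j)·(2z)^j·(1/z)^(13-j), with z-exponent 1j − 1(13−j) = 2j − 13.
Set 2j − 13 = -3: j = 5.
C(13,5) = 1287; 2^5 = 32; 1^8 = 1.
Coefficient = 1287 · 32 · 1 = 41184.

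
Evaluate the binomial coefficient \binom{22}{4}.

7315

C(22,4) = (22·21·20·19) / 4! = 175560 / 24 = 7315.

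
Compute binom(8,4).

70

C(8,4) = (8·7·6·5) / 4! = 1680 / 24 = 70.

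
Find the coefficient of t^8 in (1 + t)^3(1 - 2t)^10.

Coefficient of t^8 = Σ_{j} C(3,j)·1^j·C(10,8-j)·(-2)^(8-j) for j from 0 to 3.
= 11520 + (-46080) + 40320 + (-8064) = -2304.

-2304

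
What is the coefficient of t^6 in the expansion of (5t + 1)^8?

The general term is C(8,j)·(5t)^j·(1)^(8-j); the t^6 term has j = 6.
C(8,6) = 28.
Coefficient = C(8,6) · 5^6 = 28 · 15625 = 437500.

437500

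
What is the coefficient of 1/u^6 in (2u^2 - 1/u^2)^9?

General term: C(9,j)·(2u^2)^j·(-1/u^2)^(9-j), with u-exponent 2j − 2(9−j) = 4j − 18.
Set 4j − 18 = -6: j = 3.
C(9,3) = 84; 2^3 = 8; (-1)^6 = 1.
Coefficient = 84 · 8 · 1 = 672.

672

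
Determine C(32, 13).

C(32,13) = (32·31·30·29·28·27·26·25·24·23·22·21·20) / 13! = 2163102632570880000 / 6227020800 = 347373600.

347373600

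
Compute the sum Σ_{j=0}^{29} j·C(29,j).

7784628224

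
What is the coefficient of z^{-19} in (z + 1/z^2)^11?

11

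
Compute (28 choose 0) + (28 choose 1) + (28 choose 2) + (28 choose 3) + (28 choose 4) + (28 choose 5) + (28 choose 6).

499178

1 + 28 + 378 + 3276 + 20475 + 98280 + 376740 = 499178.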